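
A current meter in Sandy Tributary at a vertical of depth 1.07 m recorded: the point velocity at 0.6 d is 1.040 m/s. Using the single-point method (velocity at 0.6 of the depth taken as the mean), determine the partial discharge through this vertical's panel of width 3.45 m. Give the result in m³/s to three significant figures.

3.84 m³/s

v̄ = v₀.₆ = 1.040 m/s
q = v̄ × d × w = 1.040 × 1.07 × 3.45 = 3.839 m³/s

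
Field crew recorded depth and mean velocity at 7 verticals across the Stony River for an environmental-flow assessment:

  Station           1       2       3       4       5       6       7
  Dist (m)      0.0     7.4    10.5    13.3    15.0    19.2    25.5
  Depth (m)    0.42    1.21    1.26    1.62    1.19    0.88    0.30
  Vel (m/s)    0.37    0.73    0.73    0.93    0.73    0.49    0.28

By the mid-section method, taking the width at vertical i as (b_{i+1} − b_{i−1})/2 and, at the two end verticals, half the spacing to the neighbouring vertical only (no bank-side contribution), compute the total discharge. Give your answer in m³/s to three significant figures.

w_1 = (7.4 − 0.0)/2 = 3.7 m; q_1 = 0.37 × 0.42 × 3.7 = 0.5750 m³/s
w_2 = (10.5 − 0.0)/2 = 5.25 m; q_2 = 0.73 × 1.21 × 5.25 = 4.637 m³/s
w_3 = (13.3 − 7.4)/2 = 2.95 m; q_3 = 0.73 × 1.26 × 2.95 = 2.713 m³/s
w_4 = (15.0 − 10.5)/2 = 2.25 m; q_4 = 0.93 × 1.62 × 2.25 = 3.390 m³/s
w_5 = (19.2 − 13.3)/2 = 2.95 m; q_5 = 0.73 × 1.19 × 2.95 = 2.563 m³/s
w_6 = (25.5 − 15.0)/2 = 5.25 m; q_6 = 0.49 × 0.88 × 5.25 = 2.264 m³/s
w_7 = (25.5 − 19.2)/2 = 3.15 m; q_7 = 0.28 × 0.30 × 3.15 = 0.2646 m³/s
Q = Σ qᵢ = 16.41 m³/s

16.4 m³/s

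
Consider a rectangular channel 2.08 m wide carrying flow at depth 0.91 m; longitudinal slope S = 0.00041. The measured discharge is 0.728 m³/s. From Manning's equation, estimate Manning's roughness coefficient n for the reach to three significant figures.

0.0325

A = b·y = 2.08 × 0.91 = 1.893 m²
P = b + 2y = 2.08 + 2×0.91 = 3.900 m
R = A/P = 1.893/3.900 = 0.4853 m
n = (1/Q)·A·R^(2/3)·S^(1/2) = (1/0.728) × 1.893 × 0.6176 × 0.02025 = 0.03251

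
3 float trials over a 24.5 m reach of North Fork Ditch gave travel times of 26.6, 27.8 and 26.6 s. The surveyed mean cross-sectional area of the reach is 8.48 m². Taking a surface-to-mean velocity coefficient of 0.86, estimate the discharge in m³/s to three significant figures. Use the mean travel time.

t̄ = (26.6 + 27.8 + 26.6) / 3 = 27 s
v_surface = L / t̄ = 24.5 / 27 = 0.9074 m/s
v_mean = 0.86 × 0.9074 = 0.7804 m/s
Q = A × v_mean = 8.48 × 0.7804 = 6.618 m³/s

6.62 m³/s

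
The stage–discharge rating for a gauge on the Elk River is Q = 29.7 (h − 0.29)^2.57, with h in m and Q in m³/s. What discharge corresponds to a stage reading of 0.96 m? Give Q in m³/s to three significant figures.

10.6 m³/s

Q = 29.7 × (0.96 − 0.29)^2.57 = 29.7 × 0.67^2.57 = 10.61 m³/s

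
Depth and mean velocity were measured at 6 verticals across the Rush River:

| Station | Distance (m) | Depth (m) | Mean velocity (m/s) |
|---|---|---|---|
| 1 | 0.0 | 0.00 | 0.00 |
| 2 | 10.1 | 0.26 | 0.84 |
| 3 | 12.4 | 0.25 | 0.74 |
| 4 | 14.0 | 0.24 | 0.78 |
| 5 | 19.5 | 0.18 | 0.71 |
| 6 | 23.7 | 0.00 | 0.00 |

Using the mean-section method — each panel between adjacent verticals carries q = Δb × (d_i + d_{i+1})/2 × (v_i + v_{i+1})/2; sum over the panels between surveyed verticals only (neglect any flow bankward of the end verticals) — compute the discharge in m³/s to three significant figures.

2.31 m³/s

Panel 1-2: Δb = 10.1 m, d̄ = (0.00+0.26)/2 = 0.13, v̄ = (0.00+0.84)/2 = 0.42 → q = 10.1×0.13×0.42 = 0.5515 m³/s
Panel 2-3: Δb = 2.3 m, d̄ = (0.26+0.25)/2 = 0.255, v̄ = (0.84+0.74)/2 = 0.79 → q = 2.3×0.255×0.79 = 0.4633 m³/s
Panel 3-4: Δb = 1.6 m, d̄ = (0.25+0.24)/2 = 0.245, v̄ = (0.74+0.78)/2 = 0.76 → q = 1.6×0.245×0.76 = 0.2979 m³/s
Panel 4-5: Δb = 5.5 m, d̄ = (0.24+0.18)/2 = 0.21, v̄ = (0.78+0.71)/2 = 0.745 → q = 5.5×0.21×0.745 = 0.8605 m³/s
Panel 5-6: Δb = 4.2 m, d̄ = (0.18+0.00)/2 = 0.09, v̄ = (0.71+0.00)/2 = 0.355 → q = 4.2×0.09×0.355 = 0.1342 m³/s
Q = Σ q = 2.307 m³/s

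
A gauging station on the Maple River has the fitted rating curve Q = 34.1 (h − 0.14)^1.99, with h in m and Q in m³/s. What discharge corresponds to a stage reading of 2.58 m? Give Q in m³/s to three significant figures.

201 m³/s

Q = 34.1 × (2.58 − 0.14)^1.99 = 34.1 × 2.44^1.99 = 201.2 m³/s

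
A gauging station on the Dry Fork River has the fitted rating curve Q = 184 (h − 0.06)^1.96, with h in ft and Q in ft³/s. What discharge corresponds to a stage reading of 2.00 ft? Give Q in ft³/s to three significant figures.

Q = 184 × (2.00 − 0.06)^1.96 = 184 × 1.94^1.96 = 674.4 ft³/s

674 ft³/s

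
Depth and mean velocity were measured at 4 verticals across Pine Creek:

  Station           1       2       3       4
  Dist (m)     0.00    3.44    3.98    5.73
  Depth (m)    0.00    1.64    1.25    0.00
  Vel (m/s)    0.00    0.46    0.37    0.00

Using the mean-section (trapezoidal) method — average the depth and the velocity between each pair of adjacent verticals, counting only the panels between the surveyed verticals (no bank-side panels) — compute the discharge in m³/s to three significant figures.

Panel 1-2: Δb = 3.44 m, d̄ = (0.00+1.64)/2 = 0.82, v̄ = (0.00+0.46)/2 = 0.23 → q = 3.44×0.82×0.23 = 0.6488 m³/s
Panel 2-3: Δb = 0.54 m, d̄ = (1.64+1.25)/2 = 1.445, v̄ = (0.46+0.37)/2 = 0.415 → q = 0.54×1.445×0.415 = 0.3238 m³/s
Panel 3-4: Δb = 1.75 m, d̄ = (1.25+0.00)/2 = 0.625, v̄ = (0.37+0.00)/2 = 0.185 → q = 1.75×0.625×0.185 = 0.2023 m³/s
Q = Σ q = 1.175 m³/s

1.17 m³/s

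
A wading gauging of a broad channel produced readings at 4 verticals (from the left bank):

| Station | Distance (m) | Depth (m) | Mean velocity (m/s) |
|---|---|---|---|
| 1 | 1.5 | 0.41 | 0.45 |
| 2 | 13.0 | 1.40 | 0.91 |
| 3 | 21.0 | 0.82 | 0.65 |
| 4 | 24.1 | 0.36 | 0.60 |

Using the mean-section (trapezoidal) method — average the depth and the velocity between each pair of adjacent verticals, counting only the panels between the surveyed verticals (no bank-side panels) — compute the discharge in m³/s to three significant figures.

Panel 1-2: Δb = 11.5 m, d̄ = (0.41+1.40)/2 = 0.905, v̄ = (0.45+0.91)/2 = 0.68 → q = 11.5×0.905×0.68 = 7.077 m³/s
Panel 2-3: Δb = 8 m, d̄ = (1.40+0.82)/2 = 1.11, v̄ = (0.91+0.65)/2 = 0.78 → q = 8×1.11×0.78 = 6.926 m³/s
Panel 3-4: Δb = 3.1 m, d̄ = (0.82+0.36)/2 = 0.59, v̄ = (0.65+0.60)/2 = 0.625 → q = 3.1×0.59×0.625 = 1.143 m³/s
Q = Σ q = 15.15 m³/s

15.1 m³/s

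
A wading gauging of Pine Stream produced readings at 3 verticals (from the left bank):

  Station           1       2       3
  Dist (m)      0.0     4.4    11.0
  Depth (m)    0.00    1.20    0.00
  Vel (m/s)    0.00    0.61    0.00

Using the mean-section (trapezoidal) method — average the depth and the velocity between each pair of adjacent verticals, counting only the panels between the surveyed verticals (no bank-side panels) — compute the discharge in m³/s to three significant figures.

2.01 m³/s

Panel 1-2: Δb = 4.4 m, d̄ = (0.00+1.20)/2 = 0.6, v̄ = (0.00+0.61)/2 = 0.305 → q = 4.4×0.6×0.305 = 0.8052 m³/s
Panel 2-3: Δb = 6.6 m, d̄ = (1.20+0.00)/2 = 0.6, v̄ = (0.61+0.00)/2 = 0.305 → q = 6.6×0.6×0.305 = 1.208 m³/s
Q = Σ q = 2.013 m³/s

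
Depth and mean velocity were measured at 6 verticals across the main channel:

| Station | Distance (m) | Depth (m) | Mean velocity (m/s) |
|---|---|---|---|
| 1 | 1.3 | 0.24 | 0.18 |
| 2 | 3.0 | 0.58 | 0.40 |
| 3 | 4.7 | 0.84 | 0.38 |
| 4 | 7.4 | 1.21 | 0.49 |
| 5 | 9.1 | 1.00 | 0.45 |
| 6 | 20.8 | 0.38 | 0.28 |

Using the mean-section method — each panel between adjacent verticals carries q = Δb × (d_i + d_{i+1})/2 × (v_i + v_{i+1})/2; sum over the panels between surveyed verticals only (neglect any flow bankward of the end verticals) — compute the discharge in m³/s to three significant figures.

Panel 1-2: Δb = 1.7 m, d̄ = (0.24+0.58)/2 = 0.41, v̄ = (0.18+0.40)/2 = 0.29 → q = 1.7×0.41×0.29 = 0.2021 m³/s
Panel 2-3: Δb = 1.7 m, d̄ = (0.58+0.84)/2 = 0.71, v̄ = (0.40+0.38)/2 = 0.39 → q = 1.7×0.71×0.39 = 0.4707 m³/s
Panel 3-4: Δb = 2.7 m, d̄ = (0.84+1.21)/2 = 1.025, v̄ = (0.38+0.49)/2 = 0.435 → q = 2.7×1.025×0.435 = 1.204 m³/s
Panel 4-5: Δb = 1.7 m, d̄ = (1.21+1.00)/2 = 1.105, v̄ = (0.49+0.45)/2 = 0.47 → q = 1.7×1.105×0.47 = 0.8829 m³/s
Panel 5-6: Δb = 11.7 m, d̄ = (1.00+0.38)/2 = 0.69, v̄ = (0.45+0.28)/2 = 0.365 → q = 11.7×0.69×0.365 = 2.947 m³/s
Q = Σ q = 5.706 m³/s

5.71 m³/s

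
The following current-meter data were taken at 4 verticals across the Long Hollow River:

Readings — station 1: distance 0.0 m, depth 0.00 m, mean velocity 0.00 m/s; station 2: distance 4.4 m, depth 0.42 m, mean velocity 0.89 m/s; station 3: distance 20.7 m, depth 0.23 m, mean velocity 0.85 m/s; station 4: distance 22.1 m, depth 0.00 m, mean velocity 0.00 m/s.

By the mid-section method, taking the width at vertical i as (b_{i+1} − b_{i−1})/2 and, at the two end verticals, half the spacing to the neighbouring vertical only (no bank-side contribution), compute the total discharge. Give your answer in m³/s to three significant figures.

5.60 m³/s

w_2 = (20.7 − 0.0)/2 = 10.35 m; q_2 = 0.89 × 0.42 × 10.35 = 3.869 m³/s
w_3 = (22.1 − 4.4)/2 = 8.85 m; q_3 = 0.85 × 0.23 × 8.85 = 1.730 m³/s
Stations 1, 4 contribute zero (depth or velocity is 0).
Q = Σ qᵢ = 5.599 m³/s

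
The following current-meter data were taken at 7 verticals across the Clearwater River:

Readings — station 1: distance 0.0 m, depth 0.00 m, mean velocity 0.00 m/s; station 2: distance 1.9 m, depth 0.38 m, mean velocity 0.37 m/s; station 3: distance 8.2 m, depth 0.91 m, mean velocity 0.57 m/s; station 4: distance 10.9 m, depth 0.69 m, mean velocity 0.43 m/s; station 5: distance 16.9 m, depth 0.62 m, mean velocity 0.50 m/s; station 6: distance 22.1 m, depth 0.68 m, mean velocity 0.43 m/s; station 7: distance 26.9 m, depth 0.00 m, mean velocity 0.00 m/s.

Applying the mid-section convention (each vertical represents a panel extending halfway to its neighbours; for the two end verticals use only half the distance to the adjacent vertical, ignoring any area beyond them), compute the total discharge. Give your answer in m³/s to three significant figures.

7.40 m³/s

w_2 = (8.2 − 0.0)/2 = 4.1 m; q_2 = 0.37 × 0.38 × 4.1 = 0.5765 m³/s
w_3 = (10.9 − 1.9)/2 = 4.5 m; q_3 = 0.57 × 0.91 × 4.5 = 2.334 m³/s
w_4 = (16.9 − 8.2)/2 = 4.35 m; q_4 = 0.43 × 0.69 × 4.35 = 1.291 m³/s
w_5 = (22.1 − 10.9)/2 = 5.6 m; q_5 = 0.50 × 0.62 × 5.6 = 1.736 m³/s
w_6 = (26.9 − 16.9)/2 = 5 m; q_6 = 0.43 × 0.68 × 5 = 1.462 m³/s
Stations 1, 7 contribute zero (depth or velocity is 0).
Q = Σ qᵢ = 7.399 m³/s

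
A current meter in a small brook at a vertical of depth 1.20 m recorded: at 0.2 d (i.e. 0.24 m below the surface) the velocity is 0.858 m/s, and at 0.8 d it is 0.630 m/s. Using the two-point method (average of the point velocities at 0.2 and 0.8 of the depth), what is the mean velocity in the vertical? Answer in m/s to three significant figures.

v̄ = (0.858 + 0.630) / 2 = 0.7440 m/s

0.744 m/s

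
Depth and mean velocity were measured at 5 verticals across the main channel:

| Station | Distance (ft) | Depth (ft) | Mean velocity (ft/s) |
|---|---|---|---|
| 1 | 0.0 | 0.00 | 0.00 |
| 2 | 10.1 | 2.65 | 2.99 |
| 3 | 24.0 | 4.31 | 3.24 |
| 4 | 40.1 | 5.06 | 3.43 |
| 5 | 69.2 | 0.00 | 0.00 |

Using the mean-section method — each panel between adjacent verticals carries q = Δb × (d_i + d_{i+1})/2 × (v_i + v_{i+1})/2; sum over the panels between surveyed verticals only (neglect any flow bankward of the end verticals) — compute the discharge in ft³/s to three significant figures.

549 ft³/s

Panel 1-2: Δb = 10.1 ft, d̄ = (0.00+2.65)/2 = 1.325, v̄ = (0.00+2.99)/2 = 1.495 → q = 10.1×1.325×1.495 = 20.01 ft³/s
Panel 2-3: Δb = 13.9 ft, d̄ = (2.65+4.31)/2 = 3.48, v̄ = (2.99+3.24)/2 = 3.115 → q = 13.9×3.48×3.115 = 150.7 ft³/s
Panel 3-4: Δb = 16.1 ft, d̄ = (4.31+5.06)/2 = 4.685, v̄ = (3.24+3.43)/2 = 3.335 → q = 16.1×4.685×3.335 = 251.6 ft³/s
Panel 4-5: Δb = 29.1 ft, d̄ = (5.06+0.00)/2 = 2.53, v̄ = (3.43+0.00)/2 = 1.715 → q = 29.1×2.53×1.715 = 126.3 ft³/s
Q = Σ q = 548.5 ft³/s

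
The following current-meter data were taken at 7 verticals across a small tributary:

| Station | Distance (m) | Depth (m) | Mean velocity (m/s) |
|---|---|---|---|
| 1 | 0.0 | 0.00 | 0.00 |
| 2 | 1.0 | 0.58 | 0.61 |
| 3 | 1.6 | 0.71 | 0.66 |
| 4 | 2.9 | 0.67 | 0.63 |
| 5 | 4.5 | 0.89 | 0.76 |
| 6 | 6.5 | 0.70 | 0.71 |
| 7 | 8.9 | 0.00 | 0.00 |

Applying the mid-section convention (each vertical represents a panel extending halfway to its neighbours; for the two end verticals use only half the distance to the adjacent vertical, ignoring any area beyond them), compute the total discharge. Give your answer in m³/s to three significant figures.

3.65 m³/s

w_2 = (1.6 − 0.0)/2 = 0.8 m; q_2 = 0.61 × 0.58 × 0.8 = 0.2830 m³/s
w_3 = (2.9 − 1.0)/2 = 0.95 m; q_3 = 0.66 × 0.71 × 0.95 = 0.4452 m³/s
w_4 = (4.5 − 1.6)/2 = 1.45 m; q_4 = 0.63 × 0.67 × 1.45 = 0.6120 m³/s
w_5 = (6.5 − 2.9)/2 = 1.8 m; q_5 = 0.76 × 0.89 × 1.8 = 1.218 m³/s
w_6 = (8.9 − 4.5)/2 = 2.2 m; q_6 = 0.71 × 0.70 × 2.2 = 1.093 m³/s
Stations 1, 7 contribute zero (depth or velocity is 0).
Q = Σ qᵢ = 3.651 m³/s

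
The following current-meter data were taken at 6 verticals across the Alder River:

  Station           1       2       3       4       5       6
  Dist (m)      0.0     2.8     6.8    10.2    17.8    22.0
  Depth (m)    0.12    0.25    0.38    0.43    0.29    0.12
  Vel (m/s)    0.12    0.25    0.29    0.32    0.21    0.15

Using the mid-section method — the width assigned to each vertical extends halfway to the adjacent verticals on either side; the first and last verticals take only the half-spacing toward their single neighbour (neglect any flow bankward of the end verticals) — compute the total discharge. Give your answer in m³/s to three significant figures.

w_1 = (2.8 − 0.0)/2 = 1.4 m; q_1 = 0.12 × 0.12 × 1.4 = 0.02016 m³/s
w_2 = (6.8 − 0.0)/2 = 3.4 m; q_2 = 0.25 × 0.25 × 3.4 = 0.2125 m³/s
w_3 = (10.2 − 2.8)/2 = 3.7 m; q_3 = 0.29 × 0.38 × 3.7 = 0.4077 m³/s
w_4 = (17.8 − 6.8)/2 = 5.5 m; q_4 = 0.32 × 0.43 × 5.5 = 0.7568 m³/s
w_5 = (22.0 − 10.2)/2 = 5.9 m; q_5 = 0.21 × 0.29 × 5.9 = 0.3593 m³/s
w_6 = (22.0 − 17.8)/2 = 2.1 m; q_6 = 0.15 × 0.12 × 2.1 = 0.03780 m³/s
Q = Σ qᵢ = 1.794 m³/s

1.79 m³/s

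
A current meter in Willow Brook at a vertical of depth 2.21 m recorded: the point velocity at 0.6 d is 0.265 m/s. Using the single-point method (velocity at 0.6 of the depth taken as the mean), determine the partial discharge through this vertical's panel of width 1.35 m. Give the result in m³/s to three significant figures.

v̄ = v₀.₆ = 0.265 m/s
q = v̄ × d × w = 0.2650 × 2.21 × 1.35 = 0.7906 m³/s

0.791 m³/s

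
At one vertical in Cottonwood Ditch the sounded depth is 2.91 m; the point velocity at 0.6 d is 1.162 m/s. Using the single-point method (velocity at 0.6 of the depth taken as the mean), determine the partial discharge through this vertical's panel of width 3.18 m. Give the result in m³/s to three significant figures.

v̄ = v₀.₆ = 1.162 m/s
q = v̄ × d × w = 1.162 × 2.91 × 3.18 = 10.75 m³/s

10.8 m³/s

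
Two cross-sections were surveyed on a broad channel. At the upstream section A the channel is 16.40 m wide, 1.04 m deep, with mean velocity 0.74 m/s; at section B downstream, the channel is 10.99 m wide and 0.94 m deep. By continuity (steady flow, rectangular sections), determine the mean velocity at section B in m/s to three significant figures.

1.22 m/s

Q = A₁V₁ = (16.40×1.04) × 0.74 = 12.62 m³/s
A₂ = 10.99 × 0.94 = 10.33 m²
V₂ = Q/A₂ = 12.62/10.33 = 1.222 m/s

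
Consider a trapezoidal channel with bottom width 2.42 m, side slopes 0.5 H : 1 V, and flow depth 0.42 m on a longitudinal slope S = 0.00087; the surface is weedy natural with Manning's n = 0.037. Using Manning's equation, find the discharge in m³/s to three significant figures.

0.420 m³/s

A = (b + z·y)·y = (2.42 + 0.5×0.42)×0.42 = 1.105 m²
P = b + 2y√(1+z²) = 2.42 + 2×0.42×√(1+0.5²) = 3.359 m
R = A/P = 1.105/3.359 = 0.3288 m
Q = (1/n)·A·R^(2/3)·S^(1/2) = (1/0.037) × 1.105 × 0.3288^(2/3) × 0.00087^(1/2) = 0.4195 m³/s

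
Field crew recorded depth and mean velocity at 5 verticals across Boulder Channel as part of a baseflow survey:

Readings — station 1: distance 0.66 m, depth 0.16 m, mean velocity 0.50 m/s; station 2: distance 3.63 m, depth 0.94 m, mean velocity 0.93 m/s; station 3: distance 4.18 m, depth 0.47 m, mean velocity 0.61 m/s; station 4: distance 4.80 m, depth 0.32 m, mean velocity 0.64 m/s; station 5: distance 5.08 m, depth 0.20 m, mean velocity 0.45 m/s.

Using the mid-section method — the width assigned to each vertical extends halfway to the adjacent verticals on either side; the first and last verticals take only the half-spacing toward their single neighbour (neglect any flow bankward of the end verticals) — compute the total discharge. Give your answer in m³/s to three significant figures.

1.93 m³/s

w_1 = (3.63 − 0.66)/2 = 1.485 m; q_1 = 0.50 × 0.16 × 1.485 = 0.1188 m³/s
w_2 = (4.18 − 0.66)/2 = 1.76 m; q_2 = 0.93 × 0.94 × 1.76 = 1.539 m³/s
w_3 = (4.80 − 3.63)/2 = 0.585 m; q_3 = 0.61 × 0.47 × 0.585 = 0.1677 m³/s
w_4 = (5.08 − 4.18)/2 = 0.45 m; q_4 = 0.64 × 0.32 × 0.45 = 0.09216 m³/s
w_5 = (5.08 − 4.80)/2 = 0.14 m; q_5 = 0.45 × 0.20 × 0.14 = 0.01260 m³/s
Q = Σ qᵢ = 1.930 m³/s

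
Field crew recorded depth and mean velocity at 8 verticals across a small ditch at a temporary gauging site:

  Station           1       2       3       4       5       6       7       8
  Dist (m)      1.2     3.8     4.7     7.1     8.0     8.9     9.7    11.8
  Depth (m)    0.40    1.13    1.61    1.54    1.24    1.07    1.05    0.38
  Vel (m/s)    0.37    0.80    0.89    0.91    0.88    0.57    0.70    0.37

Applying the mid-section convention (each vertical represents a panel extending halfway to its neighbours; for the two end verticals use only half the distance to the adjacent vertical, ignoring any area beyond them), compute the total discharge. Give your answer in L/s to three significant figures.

9160 L/s

w_1 = (3.8 − 1.2)/2 = 1.3 m; q_1 = 0.37 × 0.40 × 1.3 = 0.1924 m³/s
w_2 = (4.7 − 1.2)/2 = 1.75 m; q_2 = 0.80 × 1.13 × 1.75 = 1.582 m³/s
w_3 = (7.1 − 3.8)/2 = 1.65 m; q_3 = 0.89 × 1.61 × 1.65 = 2.364 m³/s
w_4 = (8.0 − 4.7)/2 = 1.65 m; q_4 = 0.91 × 1.54 × 1.65 = 2.312 m³/s
w_5 = (8.9 − 7.1)/2 = 0.9 m; q_5 = 0.88 × 1.24 × 0.9 = 0.9821 m³/s
w_6 = (9.7 − 8.0)/2 = 0.85 m; q_6 = 0.57 × 1.07 × 0.85 = 0.5184 m³/s
w_7 = (11.8 − 8.9)/2 = 1.45 m; q_7 = 0.70 × 1.05 × 1.45 = 1.066 m³/s
w_8 = (11.8 − 9.7)/2 = 1.05 m; q_8 = 0.37 × 0.38 × 1.05 = 0.1476 m³/s
Q = Σ qᵢ = 9.165 m³/s
= 9.165 × 1000 = 9165 L/s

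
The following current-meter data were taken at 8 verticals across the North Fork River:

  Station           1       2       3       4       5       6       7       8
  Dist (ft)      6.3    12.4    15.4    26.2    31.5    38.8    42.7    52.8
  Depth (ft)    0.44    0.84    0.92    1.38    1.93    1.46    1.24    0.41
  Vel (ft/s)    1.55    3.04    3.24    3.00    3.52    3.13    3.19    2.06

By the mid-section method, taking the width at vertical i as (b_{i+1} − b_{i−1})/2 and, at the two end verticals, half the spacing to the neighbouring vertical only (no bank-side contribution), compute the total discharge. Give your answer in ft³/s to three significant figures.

w_1 = (12.4 − 6.3)/2 = 3.05 ft; q_1 = 1.55 × 0.44 × 3.05 = 2.080 ft³/s
w_2 = (15.4 − 6.3)/2 = 4.55 ft; q_2 = 3.04 × 0.84 × 4.55 = 11.62 ft³/s
w_3 = (26.2 − 12.4)/2 = 6.9 ft; q_3 = 3.24 × 0.92 × 6.9 = 20.57 ft³/s
w_4 = (31.5 − 15.4)/2 = 8.05 ft; q_4 = 3.00 × 1.38 × 8.05 = 33.33 ft³/s
w_5 = (38.8 − 26.2)/2 = 6.3 ft; q_5 = 3.52 × 1.93 × 6.3 = 42.80 ft³/s
w_6 = (42.7 − 31.5)/2 = 5.6 ft; q_6 = 3.13 × 1.46 × 5.6 = 25.59 ft³/s
w_7 = (52.8 − 38.8)/2 = 7 ft; q_7 = 3.19 × 1.24 × 7 = 27.69 ft³/s
w_8 = (52.8 − 42.7)/2 = 5.05 ft; q_8 = 2.06 × 0.41 × 5.05 = 4.265 ft³/s
Q = Σ qᵢ = 167.9 ft³/s

168 ft³/s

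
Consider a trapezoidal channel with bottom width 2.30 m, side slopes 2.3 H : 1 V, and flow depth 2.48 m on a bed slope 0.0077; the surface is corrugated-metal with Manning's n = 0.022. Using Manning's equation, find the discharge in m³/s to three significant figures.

A = (b + z·y)·y = (2.30 + 2.3×2.48)×2.48 = 19.85 m²
P = b + 2y√(1+z²) = 2.30 + 2×2.48×√(1+2.3²) = 14.74 m
R = A/P = 19.85/14.74 = 1.347 m
Q = (1/n)·A·R^(2/3)·S^(1/2) = (1/0.022) × 19.85 × 1.347^(2/3) × 0.0077^(1/2) = 96.55 m³/s

96.6 m³/s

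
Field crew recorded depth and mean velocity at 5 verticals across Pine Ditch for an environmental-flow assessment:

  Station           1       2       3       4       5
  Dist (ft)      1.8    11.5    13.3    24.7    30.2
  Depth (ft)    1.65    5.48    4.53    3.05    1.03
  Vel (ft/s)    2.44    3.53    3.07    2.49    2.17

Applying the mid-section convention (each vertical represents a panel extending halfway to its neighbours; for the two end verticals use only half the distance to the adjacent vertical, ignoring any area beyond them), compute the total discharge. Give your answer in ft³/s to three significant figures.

293 ft³/s

w_1 = (11.5 − 1.8)/2 = 4.85 ft; q_1 = 2.44 × 1.65 × 4.85 = 19.53 ft³/s
w_2 = (13.3 − 1.8)/2 = 5.75 ft; q_2 = 3.53 × 5.48 × 5.75 = 111.2 ft³/s
w_3 = (24.7 − 11.5)/2 = 6.6 ft; q_3 = 3.07 × 4.53 × 6.6 = 91.79 ft³/s
w_4 = (30.2 − 13.3)/2 = 8.45 ft; q_4 = 2.49 × 3.05 × 8.45 = 64.17 ft³/s
w_5 = (30.2 − 24.7)/2 = 2.75 ft; q_5 = 2.17 × 1.03 × 2.75 = 6.147 ft³/s
Q = Σ qᵢ = 292.9 ft³/s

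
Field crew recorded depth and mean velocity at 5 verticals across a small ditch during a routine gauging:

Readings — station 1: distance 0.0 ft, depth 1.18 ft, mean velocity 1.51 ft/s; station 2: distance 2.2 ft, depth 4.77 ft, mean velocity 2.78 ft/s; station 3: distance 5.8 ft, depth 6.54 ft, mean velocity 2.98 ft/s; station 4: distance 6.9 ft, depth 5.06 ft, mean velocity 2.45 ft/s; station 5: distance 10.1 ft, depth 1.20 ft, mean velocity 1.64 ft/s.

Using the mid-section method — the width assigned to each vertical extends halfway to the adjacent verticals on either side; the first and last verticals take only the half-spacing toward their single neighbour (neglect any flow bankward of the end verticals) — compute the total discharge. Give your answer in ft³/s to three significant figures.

116 ft³/s

w_1 = (2.2 − 0.0)/2 = 1.1 ft; q_1 = 1.51 × 1.18 × 1.1 = 1.960 ft³/s
w_2 = (5.8 − 0.0)/2 = 2.9 ft; q_2 = 2.78 × 4.77 × 2.9 = 38.46 ft³/s
w_3 = (6.9 − 2.2)/2 = 2.35 ft; q_3 = 2.98 × 6.54 × 2.35 = 45.80 ft³/s
w_4 = (10.1 − 5.8)/2 = 2.15 ft; q_4 = 2.45 × 5.06 × 2.15 = 26.65 ft³/s
w_5 = (10.1 − 6.9)/2 = 1.6 ft; q_5 = 1.64 × 1.20 × 1.6 = 3.149 ft³/s
Q = Σ qᵢ = 116.0 ft³/s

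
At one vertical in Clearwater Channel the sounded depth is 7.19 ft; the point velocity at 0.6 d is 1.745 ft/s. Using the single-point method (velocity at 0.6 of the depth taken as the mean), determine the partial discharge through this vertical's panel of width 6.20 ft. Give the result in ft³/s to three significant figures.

v̄ = v₀.₆ = 1.745 ft/s
q = v̄ × d × w = 1.745 × 7.19 × 6.20 = 77.79 ft³/s

77.8 ft³/s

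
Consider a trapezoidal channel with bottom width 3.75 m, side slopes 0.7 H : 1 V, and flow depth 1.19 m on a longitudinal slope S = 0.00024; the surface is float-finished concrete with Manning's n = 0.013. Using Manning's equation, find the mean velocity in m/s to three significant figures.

1.04 m/s

A = (b + z·y)·y = (3.75 + 0.7×1.19)×1.19 = 5.454 m²
P = b + 2y√(1+z²) = 3.75 + 2×1.19×√(1+0.7²) = 6.655 m
R = A/P = 5.454/6.655 = 0.8195 m
Q = (1/n)·A·R^(2/3)·S^(1/2) = (1/0.013) × 5.454 × 0.8195^(2/3) × 0.00024^(1/2) = 5.691 m³/s
V = Q/A = 5.691/5.454 = 1.044 m/s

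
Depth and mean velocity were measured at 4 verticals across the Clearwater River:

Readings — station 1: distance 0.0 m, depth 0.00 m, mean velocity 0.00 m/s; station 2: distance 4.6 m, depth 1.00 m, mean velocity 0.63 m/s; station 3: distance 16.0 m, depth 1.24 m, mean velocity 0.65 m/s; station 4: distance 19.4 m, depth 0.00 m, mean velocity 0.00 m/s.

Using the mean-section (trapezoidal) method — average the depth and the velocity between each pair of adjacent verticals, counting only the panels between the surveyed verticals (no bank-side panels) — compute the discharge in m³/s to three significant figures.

9.58 m³/s

Panel 1-2: Δb = 4.6 m, d̄ = (0.00+1.00)/2 = 0.5, v̄ = (0.00+0.63)/2 = 0.315 → q = 4.6×0.5×0.315 = 0.7245 m³/s
Panel 2-3: Δb = 11.4 m, d̄ = (1.00+1.24)/2 = 1.12, v̄ = (0.63+0.65)/2 = 0.64 → q = 11.4×1.12×0.64 = 8.172 m³/s
Panel 3-4: Δb = 3.4 m, d̄ = (1.24+0.00)/2 = 0.62, v̄ = (0.65+0.00)/2 = 0.325 → q = 3.4×0.62×0.325 = 0.6851 m³/s
Q = Σ q = 9.581 m³/s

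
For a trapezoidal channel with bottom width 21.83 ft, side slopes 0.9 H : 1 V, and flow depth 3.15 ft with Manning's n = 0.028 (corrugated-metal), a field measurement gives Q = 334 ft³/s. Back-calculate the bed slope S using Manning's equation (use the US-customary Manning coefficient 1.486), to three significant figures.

0.00187

A = (b + z·y)·y = (21.83 + 0.9×3.15)×3.15 = 77.69 ft²
P = b + 2y√(1+z²) = 21.83 + 2×3.15×√(1+0.9²) = 30.31 ft
R = A/P = 77.69/30.31 = 2.564 ft
S = (Q·n / (1.486·A·R^(2/3)))² = (334×0.028 / (1.486×77.69×1.873))² = 0.001870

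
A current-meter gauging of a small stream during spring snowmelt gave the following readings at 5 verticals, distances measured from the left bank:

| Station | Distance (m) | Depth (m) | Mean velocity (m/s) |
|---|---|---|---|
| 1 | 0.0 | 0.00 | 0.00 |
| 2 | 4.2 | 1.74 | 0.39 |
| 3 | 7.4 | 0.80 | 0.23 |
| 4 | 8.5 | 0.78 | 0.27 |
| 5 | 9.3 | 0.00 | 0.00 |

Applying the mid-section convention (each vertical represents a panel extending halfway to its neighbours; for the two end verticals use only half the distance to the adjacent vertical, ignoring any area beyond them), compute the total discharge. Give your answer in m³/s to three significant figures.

w_2 = (7.4 − 0.0)/2 = 3.7 m; q_2 = 0.39 × 1.74 × 3.7 = 2.511 m³/s
w_3 = (8.5 − 4.2)/2 = 2.15 m; q_3 = 0.23 × 0.80 × 2.15 = 0.3956 m³/s
w_4 = (9.3 − 7.4)/2 = 0.95 m; q_4 = 0.27 × 0.78 × 0.95 = 0.2001 m³/s
Stations 1, 5 contribute zero (depth or velocity is 0).
Q = Σ qᵢ = 3.106 m³/s

3.11 m³/s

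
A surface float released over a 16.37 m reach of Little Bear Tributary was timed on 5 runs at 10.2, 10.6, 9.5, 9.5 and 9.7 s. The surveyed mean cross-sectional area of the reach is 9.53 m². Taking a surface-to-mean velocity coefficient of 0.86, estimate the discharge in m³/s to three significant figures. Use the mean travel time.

t̄ = (10.2 + 10.6 + 9.5 + 9.5 + 9.7) / 5 = 9.9 s
v_surface = L / t̄ = 16.37 / 9.9 = 1.654 m/s
v_mean = 0.86 × 1.654 = 1.422 m/s
Q = A × v_mean = 9.53 × 1.422 = 13.55 m³/s

13.6 m³/s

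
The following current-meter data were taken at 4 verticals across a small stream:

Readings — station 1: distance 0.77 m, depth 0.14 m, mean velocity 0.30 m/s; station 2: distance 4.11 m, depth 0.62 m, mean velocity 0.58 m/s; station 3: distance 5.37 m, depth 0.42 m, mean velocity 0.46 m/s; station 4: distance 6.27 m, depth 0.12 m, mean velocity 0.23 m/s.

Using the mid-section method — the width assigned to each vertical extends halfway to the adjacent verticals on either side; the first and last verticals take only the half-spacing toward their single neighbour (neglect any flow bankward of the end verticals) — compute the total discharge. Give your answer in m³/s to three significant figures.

w_1 = (4.11 − 0.77)/2 = 1.67 m; q_1 = 0.30 × 0.14 × 1.67 = 0.07014 m³/s
w_2 = (5.37 − 0.77)/2 = 2.3 m; q_2 = 0.58 × 0.62 × 2.3 = 0.8271 m³/s
w_3 = (6.27 − 4.11)/2 = 1.08 m; q_3 = 0.46 × 0.42 × 1.08 = 0.2087 m³/s
w_4 = (6.27 − 5.37)/2 = 0.45 m; q_4 = 0.23 × 0.12 × 0.45 = 0.01242 m³/s
Q = Σ qᵢ = 1.118 m³/s

1.12 m³/s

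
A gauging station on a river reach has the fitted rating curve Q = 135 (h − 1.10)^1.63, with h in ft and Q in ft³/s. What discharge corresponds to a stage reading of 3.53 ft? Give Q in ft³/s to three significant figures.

574 ft³/s

Q = 135 × (3.53 − 1.10)^1.63 = 135 × 2.43^1.63 = 573.9 ft³/s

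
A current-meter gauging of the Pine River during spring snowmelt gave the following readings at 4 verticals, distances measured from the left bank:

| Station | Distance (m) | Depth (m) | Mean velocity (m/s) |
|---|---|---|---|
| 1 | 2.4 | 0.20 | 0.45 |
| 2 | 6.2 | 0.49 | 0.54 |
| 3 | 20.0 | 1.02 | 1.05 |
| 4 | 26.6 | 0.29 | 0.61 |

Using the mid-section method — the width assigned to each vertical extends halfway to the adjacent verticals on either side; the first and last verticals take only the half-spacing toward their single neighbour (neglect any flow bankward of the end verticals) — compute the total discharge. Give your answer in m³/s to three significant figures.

14.0 m³/s

w_1 = (6.2 − 2.4)/2 = 1.9 m; q_1 = 0.45 × 0.20 × 1.9 = 0.1710 m³/s
w_2 = (20.0 − 2.4)/2 = 8.8 m; q_2 = 0.54 × 0.49 × 8.8 = 2.328 m³/s
w_3 = (26.6 − 6.2)/2 = 10.2 m; q_3 = 1.05 × 1.02 × 10.2 = 10.92 m³/s
w_4 = (26.6 − 20.0)/2 = 3.3 m; q_4 = 0.61 × 0.29 × 3.3 = 0.5838 m³/s
Q = Σ qᵢ = 14.01 m³/s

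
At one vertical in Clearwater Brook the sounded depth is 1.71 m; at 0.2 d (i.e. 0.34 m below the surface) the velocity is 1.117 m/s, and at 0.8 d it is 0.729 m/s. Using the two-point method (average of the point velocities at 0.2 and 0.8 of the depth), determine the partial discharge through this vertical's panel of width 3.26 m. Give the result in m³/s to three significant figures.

5.15 m³/s

v̄ = (1.117 + 0.729) / 2 = 0.9230 m/s
q = v̄ × d × w = 0.9230 × 1.71 × 3.26 = 5.145 m³/s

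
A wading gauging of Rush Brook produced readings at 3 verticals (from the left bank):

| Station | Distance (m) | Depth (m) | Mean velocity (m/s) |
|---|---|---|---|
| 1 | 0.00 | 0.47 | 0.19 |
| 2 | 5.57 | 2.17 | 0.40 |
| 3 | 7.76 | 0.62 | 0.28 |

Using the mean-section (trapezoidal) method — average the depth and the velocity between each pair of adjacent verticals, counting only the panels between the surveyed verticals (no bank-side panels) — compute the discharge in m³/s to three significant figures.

Panel 1-2: Δb = 5.57 m, d̄ = (0.47+2.17)/2 = 1.32, v̄ = (0.19+0.40)/2 = 0.295 → q = 5.57×1.32×0.295 = 2.169 m³/s
Panel 2-3: Δb = 2.19 m, d̄ = (2.17+0.62)/2 = 1.395, v̄ = (0.40+0.28)/2 = 0.34 → q = 2.19×1.395×0.34 = 1.039 m³/s
Q = Σ q = 3.208 m³/s

3.21 m³/s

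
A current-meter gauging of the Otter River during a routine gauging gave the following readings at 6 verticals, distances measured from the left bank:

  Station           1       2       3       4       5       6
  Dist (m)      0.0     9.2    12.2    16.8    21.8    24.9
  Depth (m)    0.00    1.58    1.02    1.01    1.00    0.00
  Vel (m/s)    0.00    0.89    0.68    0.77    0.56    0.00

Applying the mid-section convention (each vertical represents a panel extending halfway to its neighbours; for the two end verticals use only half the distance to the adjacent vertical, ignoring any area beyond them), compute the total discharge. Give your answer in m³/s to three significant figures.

w_2 = (12.2 − 0.0)/2 = 6.1 m; q_2 = 0.89 × 1.58 × 6.1 = 8.578 m³/s
w_3 = (16.8 − 9.2)/2 = 3.8 m; q_3 = 0.68 × 1.02 × 3.8 = 2.636 m³/s
w_4 = (21.8 − 12.2)/2 = 4.8 m; q_4 = 0.77 × 1.01 × 4.8 = 3.733 m³/s
w_5 = (24.9 − 16.8)/2 = 4.05 m; q_5 = 0.56 × 1.00 × 4.05 = 2.268 m³/s
Stations 1, 6 contribute zero (depth or velocity is 0).
Q = Σ qᵢ = 17.21 m³/s

17.2 m³/s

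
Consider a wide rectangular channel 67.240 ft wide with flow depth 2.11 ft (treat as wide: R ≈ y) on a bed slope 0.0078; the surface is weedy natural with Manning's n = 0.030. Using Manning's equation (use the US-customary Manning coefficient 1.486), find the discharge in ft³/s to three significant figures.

1020 ft³/s

A = b·y = 67.240 × 2.11 = 141.9 ft²
Wide channel: R ≈ y = 2.11 ft
Q = (1.486/n)·A·R^(2/3)·S^(1/2) = (1.486/0.030) × 141.9 × 2.110^(2/3) × 0.0078^(1/2) = 1021 ft³/s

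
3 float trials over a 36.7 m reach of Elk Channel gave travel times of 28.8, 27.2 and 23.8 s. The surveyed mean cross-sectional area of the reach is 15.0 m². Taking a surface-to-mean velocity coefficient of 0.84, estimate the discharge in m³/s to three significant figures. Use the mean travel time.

t̄ = (28.8 + 27.2 + 23.8) / 3 = 26.6 s
v_surface = L / t̄ = 36.7 / 26.6 = 1.380 m/s
v_mean = 0.84 × 1.380 = 1.159 m/s
Q = A × v_mean = 15.0 × 1.159 = 17.38 m³/s

17.4 m³/s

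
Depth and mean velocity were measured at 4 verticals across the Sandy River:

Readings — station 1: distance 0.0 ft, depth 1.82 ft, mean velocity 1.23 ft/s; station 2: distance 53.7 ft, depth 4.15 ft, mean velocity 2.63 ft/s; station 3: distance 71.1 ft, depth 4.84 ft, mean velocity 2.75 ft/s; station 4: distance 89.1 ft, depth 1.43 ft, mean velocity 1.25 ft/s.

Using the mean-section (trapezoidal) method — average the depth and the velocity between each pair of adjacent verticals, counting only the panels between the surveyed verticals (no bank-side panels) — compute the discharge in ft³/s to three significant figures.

Panel 1-2: Δb = 53.7 ft, d̄ = (1.82+4.15)/2 = 2.985, v̄ = (1.23+2.63)/2 = 1.93 → q = 53.7×2.985×1.93 = 309.4 ft³/s
Panel 2-3: Δb = 17.4 ft, d̄ = (4.15+4.84)/2 = 4.495, v̄ = (2.63+2.75)/2 = 2.69 → q = 17.4×4.495×2.69 = 210.4 ft³/s
Panel 3-4: Δb = 18 ft, d̄ = (4.84+1.43)/2 = 3.135, v̄ = (2.75+1.25)/2 = 2 → q = 18×3.135×2 = 112.9 ft³/s
Q = Σ q = 632.6 ft³/s

633 ft³/s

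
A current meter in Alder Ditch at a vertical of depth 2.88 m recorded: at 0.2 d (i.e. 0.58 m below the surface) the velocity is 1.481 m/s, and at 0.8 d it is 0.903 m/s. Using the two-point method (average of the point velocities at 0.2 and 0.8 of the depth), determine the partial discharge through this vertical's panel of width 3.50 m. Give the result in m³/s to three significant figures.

v̄ = (1.481 + 0.903) / 2 = 1.192 m/s
q = v̄ × d × w = 1.192 × 2.88 × 3.50 = 12.02 m³/s

12.0 m³/s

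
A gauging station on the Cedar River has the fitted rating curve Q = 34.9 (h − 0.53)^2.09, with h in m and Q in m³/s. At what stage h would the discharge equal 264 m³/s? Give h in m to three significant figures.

h − h₀ = (Q/C)^(1/b) = (264/34.9)^(1/2.09) = 2.633 m
h = 0.53 + 2.633 = 3.163 m

3.16 m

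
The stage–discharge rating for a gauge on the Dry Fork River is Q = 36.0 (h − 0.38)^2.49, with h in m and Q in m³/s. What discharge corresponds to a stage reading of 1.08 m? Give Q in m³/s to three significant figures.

Q = 36.0 × (1.08 − 0.38)^2.49 = 36.0 × 0.7^2.49 = 14.81 m³/s

14.8 m³/s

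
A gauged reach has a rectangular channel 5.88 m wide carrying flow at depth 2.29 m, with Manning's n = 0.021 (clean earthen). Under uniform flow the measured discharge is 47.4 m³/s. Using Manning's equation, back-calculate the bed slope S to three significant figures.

A = b·y = 5.88 × 2.29 = 13.47 m²
P = b + 2y = 5.88 + 2×2.29 = 10.46 m
R = A/P = 13.47/10.46 = 1.287 m
S = (Q·n / (1·A·R^(2/3)))² = (47.4×0.021 / (1×13.47×1.183))² = 0.003902

0.00390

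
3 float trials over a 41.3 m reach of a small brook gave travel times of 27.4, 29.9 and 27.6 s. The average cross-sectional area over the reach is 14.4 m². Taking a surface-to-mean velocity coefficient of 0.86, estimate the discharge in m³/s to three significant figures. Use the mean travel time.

18.1 m³/s

t̄ = (27.4 + 29.9 + 27.6) / 3 = 28.3 s
v_surface = L / t̄ = 41.3 / 28.3 = 1.459 m/s
v_mean = 0.86 × 1.459 = 1.255 m/s
Q = A × v_mean = 14.4 × 1.255 = 18.07 m³/s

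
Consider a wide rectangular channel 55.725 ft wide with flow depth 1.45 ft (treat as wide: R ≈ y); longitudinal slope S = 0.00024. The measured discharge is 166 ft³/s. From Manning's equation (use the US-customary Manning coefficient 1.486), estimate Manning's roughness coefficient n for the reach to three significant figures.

0.0144

A = b·y = 55.725 × 1.45 = 80.80 ft²
Wide channel: R ≈ y = 1.45 ft
n = (1.486/Q)·A·R^(2/3)·S^(1/2) = (1.486/166) × 80.80 × 1.281 × 0.01549 = 0.01436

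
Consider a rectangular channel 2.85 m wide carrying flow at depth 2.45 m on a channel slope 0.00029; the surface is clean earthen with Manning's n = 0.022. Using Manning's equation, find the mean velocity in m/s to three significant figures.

A = b·y = 2.85 × 2.45 = 6.983 m²
P = b + 2y = 2.85 + 2×2.45 = 7.750 m
R = A/P = 6.983/7.750 = 0.9010 m
Q = (1/n)·A·R^(2/3)·S^(1/2) = (1/0.022) × 6.983 × 0.9010^(2/3) × 0.00029^(1/2) = 5.042 m³/s
V = Q/A = 5.042/6.983 = 0.7221 m/s

0.722 m/s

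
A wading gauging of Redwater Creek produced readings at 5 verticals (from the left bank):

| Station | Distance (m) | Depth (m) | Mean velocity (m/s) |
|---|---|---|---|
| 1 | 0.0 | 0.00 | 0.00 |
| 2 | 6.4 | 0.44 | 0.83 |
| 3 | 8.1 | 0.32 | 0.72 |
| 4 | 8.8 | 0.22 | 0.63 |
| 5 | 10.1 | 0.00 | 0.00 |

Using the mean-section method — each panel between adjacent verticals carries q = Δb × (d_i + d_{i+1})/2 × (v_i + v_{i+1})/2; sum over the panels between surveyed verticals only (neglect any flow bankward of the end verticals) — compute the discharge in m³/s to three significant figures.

1.26 m³/s

Panel 1-2: Δb = 6.4 m, d̄ = (0.00+0.44)/2 = 0.22, v̄ = (0.00+0.83)/2 = 0.415 → q = 6.4×0.22×0.415 = 0.5843 m³/s
Panel 2-3: Δb = 1.7 m, d̄ = (0.44+0.32)/2 = 0.38, v̄ = (0.83+0.72)/2 = 0.775 → q = 1.7×0.38×0.775 = 0.5007 m³/s
Panel 3-4: Δb = 0.7 m, d̄ = (0.32+0.22)/2 = 0.27, v̄ = (0.72+0.63)/2 = 0.675 → q = 0.7×0.27×0.675 = 0.1276 m³/s
Panel 4-5: Δb = 1.3 m, d̄ = (0.22+0.00)/2 = 0.11, v̄ = (0.63+0.00)/2 = 0.315 → q = 1.3×0.11×0.315 = 0.04505 m³/s
Q = Σ q = 1.258 m³/s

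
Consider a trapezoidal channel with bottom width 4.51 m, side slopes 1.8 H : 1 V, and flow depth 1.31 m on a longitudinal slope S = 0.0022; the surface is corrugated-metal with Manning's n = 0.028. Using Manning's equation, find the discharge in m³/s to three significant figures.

14.1 m³/s

A = (b + z·y)·y = (4.51 + 1.8×1.31)×1.31 = 8.997 m²
P = b + 2y√(1+z²) = 4.51 + 2×1.31×√(1+1.8²) = 9.905 m
R = A/P = 8.997/9.905 = 0.9083 m
Q = (1/n)·A·R^(2/3)·S^(1/2) = (1/0.028) × 8.997 × 0.9083^(2/3) × 0.0022^(1/2) = 14.14 m³/s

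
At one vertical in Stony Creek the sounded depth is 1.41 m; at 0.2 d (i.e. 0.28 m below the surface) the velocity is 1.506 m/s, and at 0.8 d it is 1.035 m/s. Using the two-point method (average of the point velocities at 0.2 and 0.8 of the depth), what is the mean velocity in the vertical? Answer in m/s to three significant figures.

1.27 m/s

v̄ = (1.506 + 1.035) / 2 = 1.271 m/s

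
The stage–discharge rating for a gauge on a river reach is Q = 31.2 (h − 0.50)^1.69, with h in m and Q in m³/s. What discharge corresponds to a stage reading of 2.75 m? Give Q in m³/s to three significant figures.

Q = 31.2 × (2.75 − 0.50)^1.69 = 31.2 × 2.25^1.69 = 122.8 m³/s

123 m³/s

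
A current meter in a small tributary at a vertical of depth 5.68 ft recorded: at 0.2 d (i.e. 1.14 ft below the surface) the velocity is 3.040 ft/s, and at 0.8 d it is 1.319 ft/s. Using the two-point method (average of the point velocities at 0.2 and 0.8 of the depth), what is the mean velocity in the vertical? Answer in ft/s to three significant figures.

2.18 ft/s

v̄ = (3.040 + 1.319) / 2 = 2.180 ft/s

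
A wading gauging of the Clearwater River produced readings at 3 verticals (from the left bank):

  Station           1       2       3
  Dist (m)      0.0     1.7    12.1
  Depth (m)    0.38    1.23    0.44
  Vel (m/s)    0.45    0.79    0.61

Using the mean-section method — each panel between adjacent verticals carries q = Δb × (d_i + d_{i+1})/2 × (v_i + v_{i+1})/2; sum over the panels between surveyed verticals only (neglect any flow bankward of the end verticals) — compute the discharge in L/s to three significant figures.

6930 L/s

Panel 1-2: Δb = 1.7 m, d̄ = (0.38+1.23)/2 = 0.805, v̄ = (0.45+0.79)/2 = 0.62 → q = 1.7×0.805×0.62 = 0.8485 m³/s
Panel 2-3: Δb = 10.4 m, d̄ = (1.23+0.44)/2 = 0.835, v̄ = (0.79+0.61)/2 = 0.7 → q = 10.4×0.835×0.7 = 6.079 m³/s
Q = Σ q = 6.927 m³/s
= 6.927 × 1000 = 6927 L/s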